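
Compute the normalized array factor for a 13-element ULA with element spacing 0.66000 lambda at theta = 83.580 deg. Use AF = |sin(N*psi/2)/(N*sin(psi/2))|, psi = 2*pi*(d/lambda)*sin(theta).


psi = 2*pi*0.66000*sin(83.580 deg) = 4.120897 rad
AF = |sin(13*4.120897/2) / (13*sin(4.120897/2))| = 0.08687

0.08687


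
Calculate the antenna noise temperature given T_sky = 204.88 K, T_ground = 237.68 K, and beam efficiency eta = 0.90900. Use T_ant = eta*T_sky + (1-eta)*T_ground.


T_ant = 0.90900 * 204.88 + (1 - 0.90900) * 237.68 = 207.9 K

207.9 K


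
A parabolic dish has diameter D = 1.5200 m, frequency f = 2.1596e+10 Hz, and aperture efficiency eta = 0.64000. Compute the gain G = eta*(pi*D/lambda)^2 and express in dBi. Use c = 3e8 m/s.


lambda = c / f = 3.0000e+08 / 2.1596e+10 = 0.01389146 m
G_linear = 0.64000 * (pi * 1.5200 / 0.01389146)^2 = 75626.00
G_dBi = 10 * log10(75626.00) = 48.79 dBi

48.79 dBi


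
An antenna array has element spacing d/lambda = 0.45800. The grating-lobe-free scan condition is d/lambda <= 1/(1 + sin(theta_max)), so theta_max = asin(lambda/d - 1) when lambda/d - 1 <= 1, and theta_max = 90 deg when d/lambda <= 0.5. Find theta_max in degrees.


lambda/d - 1 = 1/0.45800 - 1 = 1.183406 >= 1
d/lambda <= 0.5, so the array can scan to endfire without grating lobes: theta_max = 90 deg

90 deg


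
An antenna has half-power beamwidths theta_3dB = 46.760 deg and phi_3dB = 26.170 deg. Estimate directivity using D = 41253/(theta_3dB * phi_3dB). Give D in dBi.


D_linear = 41253 / (46.760 * 26.170) = 33.71144
D_dBi = 10 * log10(33.71144) = 15.28 dBi

15.28 dBi


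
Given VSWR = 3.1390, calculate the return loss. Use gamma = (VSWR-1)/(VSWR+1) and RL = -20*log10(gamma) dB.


gamma = (3.1390 - 1) / (3.1390 + 1) = 0.5167915
RL = -20 * log10(0.5167915) = 5.734 dB

5.734 dB


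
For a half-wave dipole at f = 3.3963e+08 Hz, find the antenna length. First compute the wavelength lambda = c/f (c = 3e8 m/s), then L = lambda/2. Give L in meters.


lambda = c / f = 3.0000e+08 / 3.3963e+08 = 0.8833142 m
L = lambda / 2 = 0.8833142 / 2 = 0.4417 m

0.4417 m


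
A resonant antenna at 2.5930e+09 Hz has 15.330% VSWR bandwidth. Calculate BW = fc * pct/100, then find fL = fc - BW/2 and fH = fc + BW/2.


BW = 2.5930e+09 * 15.330/100 = 3.975069e+08 Hz
fL = 2.5930e+09 - 3.975069e+08/2 = 2.394e+09 Hz
fH = 2.5930e+09 + 3.975069e+08/2 = 2.792e+09 Hz

BW=3.975e+08 Hz, fL=2.394e+09 Hz, fH=2.792e+09 Hz


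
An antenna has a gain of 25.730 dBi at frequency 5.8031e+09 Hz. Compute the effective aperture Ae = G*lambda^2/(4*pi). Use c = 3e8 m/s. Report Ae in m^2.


lambda = c / f = 3.0000e+08 / 5.8031e+09 = 0.05169651 m
G_linear = 10^(25.730/10) = 374.1106
Ae = G_linear * lambda^2 / (4*pi) = 374.1106 * 0.05169651^2 / (4*pi) = 0.07956 m^2

0.07956 m^2


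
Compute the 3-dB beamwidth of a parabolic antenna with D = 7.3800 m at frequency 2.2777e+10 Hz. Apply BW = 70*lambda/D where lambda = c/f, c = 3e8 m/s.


lambda = c / f = 3.0000e+08 / 2.2777e+10 = 0.01317118 m
BW = 70 * 0.01317118 / 7.3800 = 0.1249 deg

0.1249 deg


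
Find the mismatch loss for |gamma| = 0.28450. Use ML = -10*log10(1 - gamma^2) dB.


ML = -10 * log10(1 - 0.28450^2) = -10 * log10(0.91905975) = 0.3666 dB

0.3666 dB


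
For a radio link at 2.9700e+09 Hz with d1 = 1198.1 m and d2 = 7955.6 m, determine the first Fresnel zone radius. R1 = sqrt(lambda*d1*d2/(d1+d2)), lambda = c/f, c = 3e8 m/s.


lambda = c / f = 3.0000e+08 / 2.9700e+09 = 0.1010101 m
R1 = sqrt(0.1010101 * 1198.1 * 7955.6 / (1198.1 + 7955.6)) = 10.26 m

10.26 m


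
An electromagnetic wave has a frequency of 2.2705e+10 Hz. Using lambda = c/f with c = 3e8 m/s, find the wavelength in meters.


lambda = c / f = 3.0000e+08 / 2.2705e+10 = 0.01321 m

0.01321 m


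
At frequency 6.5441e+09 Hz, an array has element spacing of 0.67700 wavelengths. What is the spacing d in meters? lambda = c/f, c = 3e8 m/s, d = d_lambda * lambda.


lambda = c / f = 3.0000e+08 / 6.5441e+09 = 0.04584282 m
d = 0.67700 * 0.04584282 = 0.03104 m

0.03104 m


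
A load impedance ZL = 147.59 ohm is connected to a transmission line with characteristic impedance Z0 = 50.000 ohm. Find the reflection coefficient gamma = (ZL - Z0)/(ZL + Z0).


gamma = (147.59 - 50.000) / (147.59 + 50.000) = 0.4939

0.4939


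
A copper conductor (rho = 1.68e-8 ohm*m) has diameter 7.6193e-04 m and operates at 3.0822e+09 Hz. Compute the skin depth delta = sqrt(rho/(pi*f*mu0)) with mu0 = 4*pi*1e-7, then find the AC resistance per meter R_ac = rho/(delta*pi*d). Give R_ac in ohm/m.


delta = sqrt(1.68e-8 / (pi * 3.0822e+09 * 4*pi*1e-7)) = 1.175018e-06 m
R_ac = 1.68e-8 / (1.175018e-06 * pi * 7.6193e-04) = 5.973 ohm/m

5.973 ohm/m


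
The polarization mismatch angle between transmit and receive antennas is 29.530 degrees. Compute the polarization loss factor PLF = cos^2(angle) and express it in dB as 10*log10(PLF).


PLF_linear = cos^2(29.530 deg) = 0.7570701
PLF_dB = 10 * log10(0.7570701) = -1.209 dB

-1.209 dB


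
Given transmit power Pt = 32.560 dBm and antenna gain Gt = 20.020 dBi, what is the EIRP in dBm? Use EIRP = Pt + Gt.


EIRP = Pt + Gt = 32.560 + 20.020 = 52.58 dBm

52.58 dBm


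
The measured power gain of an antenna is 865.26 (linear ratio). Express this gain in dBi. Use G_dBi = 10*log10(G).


G_dBi = 10 * log10(865.26) = 29.37 dBi

29.37 dBi


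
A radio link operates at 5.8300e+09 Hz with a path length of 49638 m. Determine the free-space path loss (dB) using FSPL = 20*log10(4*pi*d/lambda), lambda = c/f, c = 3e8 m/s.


lambda = c / f = 3.0000e+08 / 5.8300e+09 = 0.05145798 m
FSPL = 20 * log10(4*pi*49638/0.05145798) = 141.7 dB

141.7 dB


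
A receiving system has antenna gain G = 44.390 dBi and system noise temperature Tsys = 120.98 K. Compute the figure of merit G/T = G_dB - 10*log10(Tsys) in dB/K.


G/T = 44.390 - 10*log10(120.98) = 44.390 - 20.82714 = 23.56 dB/K

23.56 dB/K


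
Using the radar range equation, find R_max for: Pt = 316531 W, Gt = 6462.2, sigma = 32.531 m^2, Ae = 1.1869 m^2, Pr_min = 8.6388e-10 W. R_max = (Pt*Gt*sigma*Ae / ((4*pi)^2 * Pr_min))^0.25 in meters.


R^4 = 316531*6462.2*32.531*1.1869 / ((4*pi)^2 * 8.6388e-10) = 5.789420e+17
R_max = 5.789420e+17^0.25 = 27584 m

27584 m


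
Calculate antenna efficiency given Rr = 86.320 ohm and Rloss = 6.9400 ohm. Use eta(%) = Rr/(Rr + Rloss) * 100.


eta = 86.320 / (86.320 + 6.9400) * 100 = 92.56%

92.56%


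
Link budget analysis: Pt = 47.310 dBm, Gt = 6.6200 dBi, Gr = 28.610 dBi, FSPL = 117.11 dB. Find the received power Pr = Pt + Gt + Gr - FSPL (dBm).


Pr = 47.310 + 6.6200 + 28.610 - 117.11 = -34.57 dBm

-34.57 dBm


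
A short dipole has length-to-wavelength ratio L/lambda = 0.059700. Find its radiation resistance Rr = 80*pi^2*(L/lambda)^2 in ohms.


Rr = 80 * pi^2 * (0.059700)^2 = 80 * 9.869604 * 3.564090e-03 = 2.814 ohm

2.814 ohm


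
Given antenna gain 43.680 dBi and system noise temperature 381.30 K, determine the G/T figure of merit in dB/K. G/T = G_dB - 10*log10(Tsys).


G/T = 43.680 - 10*log10(381.30) = 43.680 - 25.81267 = 17.87 dB/K

17.87 dB/K


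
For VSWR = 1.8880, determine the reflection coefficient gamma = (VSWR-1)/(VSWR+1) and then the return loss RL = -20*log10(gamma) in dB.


gamma = (1.8880 - 1) / (1.8880 + 1) = 0.3074792
RL = -20 * log10(0.3074792) = 10.24 dB

10.24 dB


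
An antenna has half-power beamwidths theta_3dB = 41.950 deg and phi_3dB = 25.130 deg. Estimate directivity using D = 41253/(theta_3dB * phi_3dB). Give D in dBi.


D_linear = 41253 / (41.950 * 25.130) = 39.13191
D_dBi = 10 * log10(39.13191) = 15.93 dBi

15.93 dBi


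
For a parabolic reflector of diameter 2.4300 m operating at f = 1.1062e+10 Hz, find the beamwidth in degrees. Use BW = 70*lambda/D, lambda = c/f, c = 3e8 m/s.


lambda = c / f = 3.0000e+08 / 1.1062e+10 = 0.02711987 m
BW = 70 * 0.02711987 / 2.4300 = 0.7812 deg

0.7812 deg


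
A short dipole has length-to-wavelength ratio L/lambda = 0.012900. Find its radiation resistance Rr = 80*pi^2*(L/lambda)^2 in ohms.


Rr = 80 * pi^2 * (0.012900)^2 = 80 * 9.869604 * 1.664100e-04 = 0.1314 ohm

0.1314 ohm


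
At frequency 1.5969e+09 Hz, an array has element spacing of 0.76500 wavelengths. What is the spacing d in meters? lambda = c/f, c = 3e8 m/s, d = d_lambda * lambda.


lambda = c / f = 3.0000e+08 / 1.5969e+09 = 0.1878640 m
d = 0.76500 * 0.1878640 = 0.1437 m

0.1437 m


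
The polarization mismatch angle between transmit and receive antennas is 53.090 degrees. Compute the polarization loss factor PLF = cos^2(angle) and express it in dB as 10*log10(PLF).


PLF_linear = cos^2(53.090 deg) = 0.3606721
PLF_dB = 10 * log10(0.3606721) = -4.429 dB

-4.429 dB


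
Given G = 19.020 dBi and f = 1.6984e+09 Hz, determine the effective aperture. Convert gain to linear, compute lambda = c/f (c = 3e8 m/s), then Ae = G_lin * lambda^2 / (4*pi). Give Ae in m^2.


lambda = c / f = 3.0000e+08 / 1.6984e+09 = 0.1766368 m
G_linear = 10^(19.020/10) = 79.79947
Ae = G_linear * lambda^2 / (4*pi) = 79.79947 * 0.1766368^2 / (4*pi) = 0.1981 m^2

0.1981 m^2


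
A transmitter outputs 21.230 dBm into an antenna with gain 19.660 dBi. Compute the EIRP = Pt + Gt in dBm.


EIRP = Pt + Gt = 21.230 + 19.660 = 40.89 dBm

40.89 dBm


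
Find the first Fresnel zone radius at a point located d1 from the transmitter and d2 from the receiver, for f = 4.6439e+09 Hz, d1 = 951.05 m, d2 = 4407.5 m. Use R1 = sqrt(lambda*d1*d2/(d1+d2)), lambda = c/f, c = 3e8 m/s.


lambda = c / f = 3.0000e+08 / 4.6439e+09 = 0.06460087 m
R1 = sqrt(0.06460087 * 951.05 * 4407.5 / (951.05 + 4407.5)) = 7.109 m

7.109 m


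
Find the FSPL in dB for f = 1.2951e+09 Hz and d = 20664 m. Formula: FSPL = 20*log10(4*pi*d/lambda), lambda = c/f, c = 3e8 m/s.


lambda = c / f = 3.0000e+08 / 1.2951e+09 = 0.2316423 m
FSPL = 20 * log10(4*pi*20664/0.2316423) = 121.0 dB

121.0 dB


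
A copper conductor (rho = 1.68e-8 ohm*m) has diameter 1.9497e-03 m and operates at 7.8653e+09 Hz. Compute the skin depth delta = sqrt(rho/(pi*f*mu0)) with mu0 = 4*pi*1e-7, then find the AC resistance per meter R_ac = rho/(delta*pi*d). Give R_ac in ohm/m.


delta = sqrt(1.68e-8 / (pi * 7.8653e+09 * 4*pi*1e-7)) = 7.355583e-07 m
R_ac = 1.68e-8 / (7.355583e-07 * pi * 1.9497e-03) = 3.729 ohm/m

3.729 ohm/m


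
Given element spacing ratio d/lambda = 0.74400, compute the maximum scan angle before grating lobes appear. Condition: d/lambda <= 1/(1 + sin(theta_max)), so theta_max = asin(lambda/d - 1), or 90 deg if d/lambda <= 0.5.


lambda/d - 1 = 1/0.74400 - 1 = 0.3440860
theta_max = asin(0.3440860) = 20.13 deg

20.13 deg


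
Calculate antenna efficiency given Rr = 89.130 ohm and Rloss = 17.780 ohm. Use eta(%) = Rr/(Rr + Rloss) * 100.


eta = 89.130 / (89.130 + 17.780) * 100 = 83.37%

83.37%


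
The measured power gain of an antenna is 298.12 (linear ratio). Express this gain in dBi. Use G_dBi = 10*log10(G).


G_dBi = 10 * log10(298.12) = 24.74 dBi

24.74 dBi


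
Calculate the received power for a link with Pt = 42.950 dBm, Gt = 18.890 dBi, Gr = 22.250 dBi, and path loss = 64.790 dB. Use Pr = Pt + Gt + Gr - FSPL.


Pr = 42.950 + 18.890 + 22.250 - 64.790 = 19.30 dBm

19.30 dBm


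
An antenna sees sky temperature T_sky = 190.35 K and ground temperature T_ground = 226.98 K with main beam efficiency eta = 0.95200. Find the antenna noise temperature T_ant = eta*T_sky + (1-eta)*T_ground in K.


T_ant = 0.95200 * 190.35 + (1 - 0.95200) * 226.98 = 192.1 K

192.1 K


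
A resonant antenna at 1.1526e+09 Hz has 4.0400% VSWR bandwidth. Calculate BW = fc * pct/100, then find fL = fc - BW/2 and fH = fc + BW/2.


BW = 1.1526e+09 * 4.0400/100 = 4.656504e+07 Hz
fL = 1.1526e+09 - 4.656504e+07/2 = 1.129e+09 Hz
fH = 1.1526e+09 + 4.656504e+07/2 = 1.176e+09 Hz

BW=4.657e+07 Hz, fL=1.129e+09 Hz, fH=1.176e+09 Hz


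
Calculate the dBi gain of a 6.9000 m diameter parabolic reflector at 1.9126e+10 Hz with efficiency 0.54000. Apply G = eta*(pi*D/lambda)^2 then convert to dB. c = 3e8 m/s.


lambda = c / f = 3.0000e+08 / 1.9126e+10 = 0.01568545 m
G_linear = 0.54000 * (pi * 6.9000 / 0.01568545)^2 = 1.031330e+06
G_dBi = 10 * log10(1.031330e+06) = 60.13 dBi

60.13 dBi


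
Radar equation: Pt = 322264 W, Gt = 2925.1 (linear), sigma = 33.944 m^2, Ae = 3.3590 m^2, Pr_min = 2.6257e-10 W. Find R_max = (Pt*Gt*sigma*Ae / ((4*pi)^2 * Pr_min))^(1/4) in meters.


R^4 = 322264*2925.1*33.944*3.3590 / ((4*pi)^2 * 2.6257e-10) = 2.592153e+18
R_max = 2.592153e+18^0.25 = 40125 m

40125 m


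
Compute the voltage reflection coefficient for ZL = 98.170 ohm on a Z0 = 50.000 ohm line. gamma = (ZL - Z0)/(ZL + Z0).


gamma = (98.170 - 50.000) / (98.170 + 50.000) = 0.3251

0.3251


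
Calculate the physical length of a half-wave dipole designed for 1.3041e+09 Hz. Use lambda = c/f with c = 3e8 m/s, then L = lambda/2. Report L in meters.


lambda = c / f = 3.0000e+08 / 1.3041e+09 = 0.2300437 m
L = lambda / 2 = 0.2300437 / 2 = 0.1150 m

0.1150 m


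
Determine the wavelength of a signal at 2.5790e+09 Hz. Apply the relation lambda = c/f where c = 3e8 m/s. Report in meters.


lambda = c / f = 3.0000e+08 / 2.5790e+09 = 0.1163 m

0.1163 m


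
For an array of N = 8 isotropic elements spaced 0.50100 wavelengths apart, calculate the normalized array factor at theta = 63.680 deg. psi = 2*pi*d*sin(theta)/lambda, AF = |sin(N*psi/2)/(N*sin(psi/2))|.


psi = 2*pi*0.50100*sin(63.680 deg) = 2.821541 rad
AF = |sin(8*2.821541/2) / (8*sin(2.821541/2))| = 0.1213

0.1213


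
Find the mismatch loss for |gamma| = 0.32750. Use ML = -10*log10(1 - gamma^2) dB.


ML = -10 * log10(1 - 0.32750^2) = -10 * log10(0.89274375) = 0.4927 dB

0.4927 dB


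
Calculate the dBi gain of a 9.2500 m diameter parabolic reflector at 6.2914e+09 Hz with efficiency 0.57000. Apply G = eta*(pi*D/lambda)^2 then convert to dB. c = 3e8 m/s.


lambda = c / f = 3.0000e+08 / 6.2914e+09 = 0.04768414 m
G_linear = 0.57000 * (pi * 9.2500 / 0.04768414)^2 = 211694.8
G_dBi = 10 * log10(211694.8) = 53.26 dBi

53.26 dBi


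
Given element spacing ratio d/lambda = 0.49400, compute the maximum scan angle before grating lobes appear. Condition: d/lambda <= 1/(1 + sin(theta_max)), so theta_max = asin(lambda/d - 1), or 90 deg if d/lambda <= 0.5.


lambda/d - 1 = 1/0.49400 - 1 = 1.024291 >= 1
d/lambda <= 0.5, so the array can scan to endfire without grating lobes: theta_max = 90 deg

90 deg


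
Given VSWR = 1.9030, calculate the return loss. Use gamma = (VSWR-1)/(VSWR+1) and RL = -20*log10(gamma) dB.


gamma = (1.9030 - 1) / (1.9030 + 1) = 0.3110575
RL = -20 * log10(0.3110575) = 10.14 dB

10.14 dB


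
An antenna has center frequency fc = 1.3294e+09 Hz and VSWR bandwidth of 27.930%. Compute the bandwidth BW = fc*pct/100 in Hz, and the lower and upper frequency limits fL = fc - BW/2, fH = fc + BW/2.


BW = 1.3294e+09 * 27.930/100 = 3.713014e+08 Hz
fL = 1.3294e+09 - 3.713014e+08/2 = 1.144e+09 Hz
fH = 1.3294e+09 + 3.713014e+08/2 = 1.515e+09 Hz

BW=3.713e+08 Hz, fL=1.144e+09 Hz, fH=1.515e+09 Hz


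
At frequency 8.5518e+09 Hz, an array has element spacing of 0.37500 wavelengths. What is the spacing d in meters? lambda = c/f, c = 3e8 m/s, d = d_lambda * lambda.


lambda = c / f = 3.0000e+08 / 8.5518e+09 = 0.03508033 m
d = 0.37500 * 0.03508033 = 0.01316 m

0.01316 m


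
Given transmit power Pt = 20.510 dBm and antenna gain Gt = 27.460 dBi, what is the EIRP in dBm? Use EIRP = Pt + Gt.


EIRP = Pt + Gt = 20.510 + 27.460 = 47.97 dBm

47.97 dBm


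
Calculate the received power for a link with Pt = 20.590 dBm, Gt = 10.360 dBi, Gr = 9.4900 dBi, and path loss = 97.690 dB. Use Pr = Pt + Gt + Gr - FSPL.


Pr = 20.590 + 10.360 + 9.4900 - 97.690 = -57.25 dBm

-57.25 dBm


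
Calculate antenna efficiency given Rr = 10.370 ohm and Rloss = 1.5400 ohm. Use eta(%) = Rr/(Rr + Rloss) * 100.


eta = 10.370 / (10.370 + 1.5400) * 100 = 87.07%

87.07%


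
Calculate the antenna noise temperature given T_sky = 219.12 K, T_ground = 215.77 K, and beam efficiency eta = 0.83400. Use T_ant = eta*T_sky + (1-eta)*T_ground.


T_ant = 0.83400 * 219.12 + (1 - 0.83400) * 215.77 = 218.6 K

218.6 K


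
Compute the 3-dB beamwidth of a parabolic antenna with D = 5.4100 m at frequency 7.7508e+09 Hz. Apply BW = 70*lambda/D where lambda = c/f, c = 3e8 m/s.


lambda = c / f = 3.0000e+08 / 7.7508e+09 = 0.03870568 m
BW = 70 * 0.03870568 / 5.4100 = 0.5008 deg

0.5008 deg


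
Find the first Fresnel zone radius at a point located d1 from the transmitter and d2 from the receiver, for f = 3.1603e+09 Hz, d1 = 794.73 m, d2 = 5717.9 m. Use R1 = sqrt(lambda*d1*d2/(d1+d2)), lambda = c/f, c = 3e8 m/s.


lambda = c / f = 3.0000e+08 / 3.1603e+09 = 0.09492770 m
R1 = sqrt(0.09492770 * 794.73 * 5717.9 / (794.73 + 5717.9)) = 8.139 m

8.139 m


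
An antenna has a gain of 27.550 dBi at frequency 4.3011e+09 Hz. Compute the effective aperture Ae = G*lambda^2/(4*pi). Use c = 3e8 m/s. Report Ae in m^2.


lambda = c / f = 3.0000e+08 / 4.3011e+09 = 0.06974960 m
G_linear = 10^(27.550/10) = 568.8529
Ae = G_linear * lambda^2 / (4*pi) = 568.8529 * 0.06974960^2 / (4*pi) = 0.2202 m^2

0.2202 m^2


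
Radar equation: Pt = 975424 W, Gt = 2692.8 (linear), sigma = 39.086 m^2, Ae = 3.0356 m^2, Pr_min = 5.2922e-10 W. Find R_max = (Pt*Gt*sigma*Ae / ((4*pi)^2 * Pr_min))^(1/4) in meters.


R^4 = 975424*2692.8*39.086*3.0356 / ((4*pi)^2 * 5.2922e-10) = 3.729128e+18
R_max = 3.729128e+18^0.25 = 43944 m

43944 m


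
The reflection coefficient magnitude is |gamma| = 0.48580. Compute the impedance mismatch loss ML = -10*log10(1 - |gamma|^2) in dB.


ML = -10 * log10(1 - 0.48580^2) = -10 * log10(0.76399836) = 1.169 dB

1.169 dB


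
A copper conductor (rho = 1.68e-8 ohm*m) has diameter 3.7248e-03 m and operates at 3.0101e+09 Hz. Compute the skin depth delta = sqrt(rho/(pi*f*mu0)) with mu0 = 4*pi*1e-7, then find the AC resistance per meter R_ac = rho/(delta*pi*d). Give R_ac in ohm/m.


delta = sqrt(1.68e-8 / (pi * 3.0101e+09 * 4*pi*1e-7)) = 1.189007e-06 m
R_ac = 1.68e-8 / (1.189007e-06 * pi * 3.7248e-03) = 1.207 ohm/m

1.207 ohm/m


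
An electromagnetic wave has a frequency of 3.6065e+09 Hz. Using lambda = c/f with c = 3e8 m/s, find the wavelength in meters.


lambda = c / f = 3.0000e+08 / 3.6065e+09 = 0.08318 m

0.08318 m


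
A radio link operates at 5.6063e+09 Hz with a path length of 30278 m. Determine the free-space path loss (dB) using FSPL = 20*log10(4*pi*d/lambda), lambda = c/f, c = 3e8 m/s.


lambda = c / f = 3.0000e+08 / 5.6063e+09 = 0.05351123 m
FSPL = 20 * log10(4*pi*30278/0.05351123) = 137.0 dB

137.0 dB


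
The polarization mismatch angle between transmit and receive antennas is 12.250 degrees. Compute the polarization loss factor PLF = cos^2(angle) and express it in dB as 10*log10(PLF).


PLF_linear = cos^2(12.250 deg) = 0.9549806
PLF_dB = 10 * log10(0.9549806) = -0.2001 dB

-0.2001 dB


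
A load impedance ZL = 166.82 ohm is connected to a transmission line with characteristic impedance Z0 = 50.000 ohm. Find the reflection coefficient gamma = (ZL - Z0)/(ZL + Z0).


gamma = (166.82 - 50.000) / (166.82 + 50.000) = 0.5388

0.5388


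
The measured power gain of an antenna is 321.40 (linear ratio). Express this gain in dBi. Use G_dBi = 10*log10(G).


G_dBi = 10 * log10(321.40) = 25.07 dBi

25.07 dBi


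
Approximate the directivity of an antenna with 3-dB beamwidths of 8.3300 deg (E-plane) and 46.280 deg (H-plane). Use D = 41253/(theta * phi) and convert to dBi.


D_linear = 41253 / (8.3300 * 46.280) = 107.0082
D_dBi = 10 * log10(107.0082) = 20.29 dBi

20.29 dBi


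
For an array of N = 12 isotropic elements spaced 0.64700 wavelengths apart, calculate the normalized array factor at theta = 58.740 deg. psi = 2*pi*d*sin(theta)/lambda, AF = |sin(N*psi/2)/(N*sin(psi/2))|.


psi = 2*pi*0.64700*sin(58.740 deg) = 3.475037 rad
AF = |sin(12*3.475037/2) / (12*sin(3.475037/2))| = 0.07682

0.07682


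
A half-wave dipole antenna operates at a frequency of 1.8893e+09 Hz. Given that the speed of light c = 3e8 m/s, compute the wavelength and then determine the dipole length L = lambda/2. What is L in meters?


lambda = c / f = 3.0000e+08 / 1.8893e+09 = 0.1587890 m
L = lambda / 2 = 0.1587890 / 2 = 0.07939 m

0.07939 m


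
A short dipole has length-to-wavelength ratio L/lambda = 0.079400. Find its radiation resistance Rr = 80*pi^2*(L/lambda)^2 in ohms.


Rr = 80 * pi^2 * (0.079400)^2 = 80 * 9.869604 * 6.304360e-03 = 4.978 ohm

4.978 ohm


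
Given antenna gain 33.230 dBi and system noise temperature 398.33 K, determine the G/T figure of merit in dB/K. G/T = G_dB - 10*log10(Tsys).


G/T = 33.230 - 10*log10(398.33) = 33.230 - 26.00243 = 7.228 dB/K

7.228 dB/K


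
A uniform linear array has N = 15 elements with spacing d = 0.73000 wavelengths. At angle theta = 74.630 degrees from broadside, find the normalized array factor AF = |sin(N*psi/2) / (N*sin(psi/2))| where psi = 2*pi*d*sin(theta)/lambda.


psi = 2*pi*0.73000*sin(74.630 deg) = 4.422678 rad
AF = |sin(15*4.422678/2) / (15*sin(4.422678/2))| = 0.08176

0.08176


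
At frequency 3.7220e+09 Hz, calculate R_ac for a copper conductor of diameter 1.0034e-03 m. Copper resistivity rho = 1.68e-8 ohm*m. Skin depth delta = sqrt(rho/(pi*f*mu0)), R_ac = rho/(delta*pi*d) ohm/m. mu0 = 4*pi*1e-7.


delta = sqrt(1.68e-8 / (pi * 3.7220e+09 * 4*pi*1e-7)) = 1.069268e-06 m
R_ac = 1.68e-8 / (1.069268e-06 * pi * 1.0034e-03) = 4.984 ohm/m

4.984 ohm/m


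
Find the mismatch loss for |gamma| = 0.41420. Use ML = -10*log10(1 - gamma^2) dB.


ML = -10 * log10(1 - 0.41420^2) = -10 * log10(0.82843836) = 0.8174 dB

0.8174 dB


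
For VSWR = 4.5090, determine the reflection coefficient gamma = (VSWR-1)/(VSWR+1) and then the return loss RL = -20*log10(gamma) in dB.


gamma = (4.5090 - 1) / (4.5090 + 1) = 0.6369577
RL = -20 * log10(0.6369577) = 3.918 dB

3.918 dB


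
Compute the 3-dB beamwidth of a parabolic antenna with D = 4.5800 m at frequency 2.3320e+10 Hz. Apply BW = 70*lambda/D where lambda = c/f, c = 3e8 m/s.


lambda = c / f = 3.0000e+08 / 2.3320e+10 = 0.01286449 m
BW = 70 * 0.01286449 / 4.5800 = 0.1966 deg

0.1966 deg


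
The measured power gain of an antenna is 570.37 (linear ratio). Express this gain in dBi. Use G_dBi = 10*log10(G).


G_dBi = 10 * log10(570.37) = 27.56 dBi

27.56 dBi


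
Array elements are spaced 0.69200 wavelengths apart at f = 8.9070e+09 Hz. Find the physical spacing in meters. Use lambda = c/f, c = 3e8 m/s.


lambda = c / f = 3.0000e+08 / 8.9070e+09 = 0.03368137 m
d = 0.69200 * 0.03368137 = 0.02331 m

0.02331 m


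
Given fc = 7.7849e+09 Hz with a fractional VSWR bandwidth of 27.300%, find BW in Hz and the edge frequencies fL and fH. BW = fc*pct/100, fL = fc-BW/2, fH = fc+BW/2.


BW = 7.7849e+09 * 27.300/100 = 2.125278e+09 Hz
fL = 7.7849e+09 - 2.125278e+09/2 = 6.722e+09 Hz
fH = 7.7849e+09 + 2.125278e+09/2 = 8.848e+09 Hz

BW=2.125e+09 Hz, fL=6.722e+09 Hz, fH=8.848e+09 Hz


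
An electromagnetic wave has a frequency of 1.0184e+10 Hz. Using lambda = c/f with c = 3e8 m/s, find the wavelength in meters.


lambda = c / f = 3.0000e+08 / 1.0184e+10 = 0.02946 m

0.02946 m


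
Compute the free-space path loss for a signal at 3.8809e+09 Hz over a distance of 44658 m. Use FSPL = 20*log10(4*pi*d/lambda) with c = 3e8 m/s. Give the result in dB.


lambda = c / f = 3.0000e+08 / 3.8809e+09 = 0.07730166 m
FSPL = 20 * log10(4*pi*44658/0.07730166) = 137.2 dB

137.2 dB


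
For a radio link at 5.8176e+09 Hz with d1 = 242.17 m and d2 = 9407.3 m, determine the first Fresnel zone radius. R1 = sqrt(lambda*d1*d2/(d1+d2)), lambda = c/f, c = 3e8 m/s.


lambda = c / f = 3.0000e+08 / 5.8176e+09 = 0.05156766 m
R1 = sqrt(0.05156766 * 242.17 * 9407.3 / (242.17 + 9407.3)) = 3.489 m

3.489 m


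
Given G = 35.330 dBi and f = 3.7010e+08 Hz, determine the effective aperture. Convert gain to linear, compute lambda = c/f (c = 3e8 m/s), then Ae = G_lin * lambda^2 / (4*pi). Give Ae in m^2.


lambda = c / f = 3.0000e+08 / 3.7010e+08 = 0.8105917 m
G_linear = 10^(35.330/10) = 3411.929
Ae = G_linear * lambda^2 / (4*pi) = 3411.929 * 0.8105917^2 / (4*pi) = 178.4 m^2

178.4 m^2


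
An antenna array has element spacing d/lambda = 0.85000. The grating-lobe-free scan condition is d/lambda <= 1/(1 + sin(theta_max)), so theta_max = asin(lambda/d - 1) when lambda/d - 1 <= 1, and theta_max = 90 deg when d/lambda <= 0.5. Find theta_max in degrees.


lambda/d - 1 = 1/0.85000 - 1 = 0.1764706
theta_max = asin(0.1764706) = 10.16 deg

10.16 deg


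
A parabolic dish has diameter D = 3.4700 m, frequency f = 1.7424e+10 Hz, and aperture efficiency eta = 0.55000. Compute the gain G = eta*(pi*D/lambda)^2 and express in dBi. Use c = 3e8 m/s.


lambda = c / f = 3.0000e+08 / 1.7424e+10 = 0.01721763 m
G_linear = 0.55000 * (pi * 3.4700 / 0.01721763)^2 = 220482.8
G_dBi = 10 * log10(220482.8) = 53.43 dBi

53.43 dBi


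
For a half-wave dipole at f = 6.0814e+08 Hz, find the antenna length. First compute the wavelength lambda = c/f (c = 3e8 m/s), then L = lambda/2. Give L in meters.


lambda = c / f = 3.0000e+08 / 6.0814e+08 = 0.4933075 m
L = lambda / 2 = 0.4933075 / 2 = 0.2467 m

0.2467 m


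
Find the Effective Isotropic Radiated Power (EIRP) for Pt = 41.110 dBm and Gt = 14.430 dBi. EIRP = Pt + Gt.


EIRP = Pt + Gt = 41.110 + 14.430 = 55.54 dBm

55.54 dBm


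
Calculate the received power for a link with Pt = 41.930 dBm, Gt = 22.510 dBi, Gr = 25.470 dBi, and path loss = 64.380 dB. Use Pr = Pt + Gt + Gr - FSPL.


Pr = 41.930 + 22.510 + 25.470 - 64.380 = 25.53 dBm

25.53 dBm


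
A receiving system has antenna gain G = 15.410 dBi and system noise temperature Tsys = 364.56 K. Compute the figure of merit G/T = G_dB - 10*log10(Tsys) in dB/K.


G/T = 15.410 - 10*log10(364.56) = 15.410 - 25.61769 = -10.21 dB/K

-10.21 dB/K


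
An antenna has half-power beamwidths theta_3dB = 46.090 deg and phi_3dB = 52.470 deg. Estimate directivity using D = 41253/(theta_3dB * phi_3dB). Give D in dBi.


D_linear = 41253 / (46.090 * 52.470) = 17.05838
D_dBi = 10 * log10(17.05838) = 12.32 dBi

12.32 dBi


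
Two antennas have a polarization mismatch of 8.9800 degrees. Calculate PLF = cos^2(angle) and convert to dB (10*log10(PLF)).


PLF_linear = cos^2(8.9800 deg) = 0.9756360
PLF_dB = 10 * log10(0.9756360) = -0.1071 dB

-0.1071 dB


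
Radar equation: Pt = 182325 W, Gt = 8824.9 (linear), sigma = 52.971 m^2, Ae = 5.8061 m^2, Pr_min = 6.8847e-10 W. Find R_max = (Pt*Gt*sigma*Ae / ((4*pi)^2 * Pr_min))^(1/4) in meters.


R^4 = 182325*8824.9*52.971*5.8061 / ((4*pi)^2 * 6.8847e-10) = 4.551703e+18
R_max = 4.551703e+18^0.25 = 46190 m

46190 m


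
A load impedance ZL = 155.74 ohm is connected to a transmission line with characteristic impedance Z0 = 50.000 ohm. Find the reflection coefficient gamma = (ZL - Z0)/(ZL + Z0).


gamma = (155.74 - 50.000) / (155.74 + 50.000) = 0.5139

0.5139


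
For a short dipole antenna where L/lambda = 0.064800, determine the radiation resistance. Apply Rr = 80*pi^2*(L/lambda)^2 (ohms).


Rr = 80 * pi^2 * (0.064800)^2 = 80 * 9.869604 * 4.199040e-03 = 3.315 ohm

3.315 ohm


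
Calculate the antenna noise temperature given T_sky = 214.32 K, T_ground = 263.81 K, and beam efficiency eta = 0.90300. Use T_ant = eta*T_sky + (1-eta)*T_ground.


T_ant = 0.90300 * 214.32 + (1 - 0.90300) * 263.81 = 219.1 K

219.1 K


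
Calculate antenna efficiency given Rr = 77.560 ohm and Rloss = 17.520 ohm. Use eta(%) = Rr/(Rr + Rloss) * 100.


eta = 77.560 / (77.560 + 17.520) * 100 = 81.57%

81.57%


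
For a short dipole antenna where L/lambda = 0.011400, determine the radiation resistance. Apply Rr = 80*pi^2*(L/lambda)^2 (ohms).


Rr = 80 * pi^2 * (0.011400)^2 = 80 * 9.869604 * 1.299600e-04 = 0.1026 ohm

0.1026 ohm


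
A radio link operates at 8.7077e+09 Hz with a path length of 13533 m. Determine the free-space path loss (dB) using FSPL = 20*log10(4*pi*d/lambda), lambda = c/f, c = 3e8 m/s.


lambda = c / f = 3.0000e+08 / 8.7077e+09 = 0.03445227 m
FSPL = 20 * log10(4*pi*13533/0.03445227) = 133.9 dB

133.9 dB


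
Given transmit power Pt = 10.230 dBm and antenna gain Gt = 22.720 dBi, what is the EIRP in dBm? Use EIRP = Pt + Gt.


EIRP = Pt + Gt = 10.230 + 22.720 = 32.95 dBm

32.95 dBm


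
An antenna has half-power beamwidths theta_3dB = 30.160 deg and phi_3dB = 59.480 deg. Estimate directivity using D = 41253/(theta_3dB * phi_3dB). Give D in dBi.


D_linear = 41253 / (30.160 * 59.480) = 22.99605
D_dBi = 10 * log10(22.99605) = 13.62 dBi

13.62 dBi


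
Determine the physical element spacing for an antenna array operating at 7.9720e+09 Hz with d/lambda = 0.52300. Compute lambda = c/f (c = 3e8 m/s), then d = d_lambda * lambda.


lambda = c / f = 3.0000e+08 / 7.9720e+09 = 0.03763171 m
d = 0.52300 * 0.03763171 = 0.01968 m

0.01968 m


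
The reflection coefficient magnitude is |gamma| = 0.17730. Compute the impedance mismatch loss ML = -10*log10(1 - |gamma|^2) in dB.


ML = -10 * log10(1 - 0.17730^2) = -10 * log10(0.96856471) = 0.1387 dB

0.1387 dB


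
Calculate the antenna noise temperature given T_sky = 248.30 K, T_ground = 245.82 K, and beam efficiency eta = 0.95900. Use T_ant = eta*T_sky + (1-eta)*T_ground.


T_ant = 0.95900 * 248.30 + (1 - 0.95900) * 245.82 = 248.2 K

248.2 K


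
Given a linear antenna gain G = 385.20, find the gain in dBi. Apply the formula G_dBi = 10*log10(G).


G_dBi = 10 * log10(385.20) = 25.86 dBi

25.86 dBi


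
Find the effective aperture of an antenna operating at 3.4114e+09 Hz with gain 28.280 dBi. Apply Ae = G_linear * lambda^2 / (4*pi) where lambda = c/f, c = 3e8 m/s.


lambda = c / f = 3.0000e+08 / 3.4114e+09 = 0.08794044 m
G_linear = 10^(28.280/10) = 672.9767
Ae = G_linear * lambda^2 / (4*pi) = 672.9767 * 0.08794044^2 / (4*pi) = 0.4142 m^2

0.4142 m^2


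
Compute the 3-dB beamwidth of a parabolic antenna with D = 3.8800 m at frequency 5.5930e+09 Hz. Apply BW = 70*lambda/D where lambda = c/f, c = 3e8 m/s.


lambda = c / f = 3.0000e+08 / 5.5930e+09 = 0.05363848 m
BW = 70 * 0.05363848 / 3.8800 = 0.9677 deg

0.9677 deg


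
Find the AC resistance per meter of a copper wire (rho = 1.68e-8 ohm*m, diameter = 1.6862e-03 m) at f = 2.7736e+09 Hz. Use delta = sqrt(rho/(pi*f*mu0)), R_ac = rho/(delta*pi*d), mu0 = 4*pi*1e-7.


delta = sqrt(1.68e-8 / (pi * 2.7736e+09 * 4*pi*1e-7)) = 1.238662e-06 m
R_ac = 1.68e-8 / (1.238662e-06 * pi * 1.6862e-03) = 2.560 ohm/m

2.560 ohm/m


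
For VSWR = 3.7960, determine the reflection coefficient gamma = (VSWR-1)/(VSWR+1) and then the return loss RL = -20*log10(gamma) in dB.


gamma = (3.7960 - 1) / (3.7960 + 1) = 0.5829858
RL = -20 * log10(0.5829858) = 4.687 dB

4.687 dB


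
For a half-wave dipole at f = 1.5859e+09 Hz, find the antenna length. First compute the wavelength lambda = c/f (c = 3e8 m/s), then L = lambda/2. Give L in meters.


lambda = c / f = 3.0000e+08 / 1.5859e+09 = 0.1891670 m
L = lambda / 2 = 0.1891670 / 2 = 0.09458 m

0.09458 m


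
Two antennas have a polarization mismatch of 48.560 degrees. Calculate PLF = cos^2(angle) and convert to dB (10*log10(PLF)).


PLF_linear = cos^2(48.560 deg) = 0.4380261
PLF_dB = 10 * log10(0.4380261) = -3.585 dB

-3.585 dB


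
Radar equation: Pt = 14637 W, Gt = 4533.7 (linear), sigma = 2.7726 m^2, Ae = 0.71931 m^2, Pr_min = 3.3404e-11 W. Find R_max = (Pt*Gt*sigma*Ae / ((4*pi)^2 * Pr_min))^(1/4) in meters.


R^4 = 14637*4533.7*2.7726*0.71931 / ((4*pi)^2 * 3.3404e-11) = 2.508938e+16
R_max = 2.508938e+16^0.25 = 12586 m

12586 m


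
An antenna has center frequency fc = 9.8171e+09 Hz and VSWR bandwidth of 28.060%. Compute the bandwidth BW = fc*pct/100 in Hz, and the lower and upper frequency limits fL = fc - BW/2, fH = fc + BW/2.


BW = 9.8171e+09 * 28.060/100 = 2.754678e+09 Hz
fL = 9.8171e+09 - 2.754678e+09/2 = 8.440e+09 Hz
fH = 9.8171e+09 + 2.754678e+09/2 = 1.119e+10 Hz

BW=2.755e+09 Hz, fL=8.440e+09 Hz, fH=1.119e+10 Hz


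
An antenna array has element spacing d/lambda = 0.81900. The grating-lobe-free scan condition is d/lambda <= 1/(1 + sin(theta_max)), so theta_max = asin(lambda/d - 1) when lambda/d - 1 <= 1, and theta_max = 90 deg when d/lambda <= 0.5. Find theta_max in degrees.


lambda/d - 1 = 1/0.81900 - 1 = 0.2210012
theta_max = asin(0.2210012) = 12.77 deg

12.77 deg


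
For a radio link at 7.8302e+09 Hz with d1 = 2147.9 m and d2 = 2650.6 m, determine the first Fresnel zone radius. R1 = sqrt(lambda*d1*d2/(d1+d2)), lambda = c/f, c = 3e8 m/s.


lambda = c / f = 3.0000e+08 / 7.8302e+09 = 0.03831320 m
R1 = sqrt(0.03831320 * 2147.9 * 2650.6 / (2147.9 + 2650.6)) = 6.742 m

6.742 m


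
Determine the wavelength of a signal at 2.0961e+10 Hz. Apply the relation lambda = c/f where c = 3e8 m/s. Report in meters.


lambda = c / f = 3.0000e+08 / 2.0961e+10 = 0.01431 m

0.01431 m


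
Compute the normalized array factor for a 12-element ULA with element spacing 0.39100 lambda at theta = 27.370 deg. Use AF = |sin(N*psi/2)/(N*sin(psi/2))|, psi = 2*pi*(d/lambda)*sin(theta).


psi = 2*pi*0.39100*sin(27.370 deg) = 1.129442 rad
AF = |sin(12*1.129442/2) / (12*sin(1.129442/2))| = 0.07376

0.07376


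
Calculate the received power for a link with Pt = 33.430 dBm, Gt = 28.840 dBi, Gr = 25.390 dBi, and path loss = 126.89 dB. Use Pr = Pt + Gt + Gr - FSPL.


Pr = 33.430 + 28.840 + 25.390 - 126.89 = -39.23 dBm

-39.23 dBm


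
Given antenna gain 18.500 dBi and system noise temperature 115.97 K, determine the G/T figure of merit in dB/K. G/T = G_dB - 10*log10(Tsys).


G/T = 18.500 - 10*log10(115.97) = 18.500 - 20.64346 = -2.143 dB/K

-2.143 dB/K


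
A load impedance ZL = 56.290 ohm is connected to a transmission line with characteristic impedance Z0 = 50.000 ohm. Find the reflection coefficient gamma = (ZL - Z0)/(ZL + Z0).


gamma = (56.290 - 50.000) / (56.290 + 50.000) = 0.05918

0.05918


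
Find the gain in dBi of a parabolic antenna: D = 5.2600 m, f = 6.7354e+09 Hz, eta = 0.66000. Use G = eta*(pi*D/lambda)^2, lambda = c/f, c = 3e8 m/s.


lambda = c / f = 3.0000e+08 / 6.7354e+09 = 0.04454078 m
G_linear = 0.66000 * (pi * 5.2600 / 0.04454078)^2 = 90844.69
G_dBi = 10 * log10(90844.69) = 49.58 dBi

49.58 dBi


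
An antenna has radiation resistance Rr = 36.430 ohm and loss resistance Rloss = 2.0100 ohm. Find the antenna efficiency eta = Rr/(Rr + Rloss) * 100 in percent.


eta = 36.430 / (36.430 + 2.0100) * 100 = 94.77%

94.77%


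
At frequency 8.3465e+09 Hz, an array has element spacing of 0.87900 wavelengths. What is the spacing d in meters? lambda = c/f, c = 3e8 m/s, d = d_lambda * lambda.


lambda = c / f = 3.0000e+08 / 8.3465e+09 = 0.03594321 m
d = 0.87900 * 0.03594321 = 0.03159 m

0.03159 m


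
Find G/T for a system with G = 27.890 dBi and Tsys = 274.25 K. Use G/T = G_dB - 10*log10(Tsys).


G/T = 27.890 - 10*log10(274.25) = 27.890 - 24.38147 = 3.509 dB/K

3.509 dB/K


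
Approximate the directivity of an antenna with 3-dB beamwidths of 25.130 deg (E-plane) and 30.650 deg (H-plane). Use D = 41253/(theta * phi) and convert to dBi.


D_linear = 41253 / (25.130 * 30.650) = 53.55901
D_dBi = 10 * log10(53.55901) = 17.29 dBi

17.29 dBi


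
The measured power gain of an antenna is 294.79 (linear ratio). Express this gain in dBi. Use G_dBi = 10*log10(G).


G_dBi = 10 * log10(294.79) = 24.70 dBi

24.70 dBi


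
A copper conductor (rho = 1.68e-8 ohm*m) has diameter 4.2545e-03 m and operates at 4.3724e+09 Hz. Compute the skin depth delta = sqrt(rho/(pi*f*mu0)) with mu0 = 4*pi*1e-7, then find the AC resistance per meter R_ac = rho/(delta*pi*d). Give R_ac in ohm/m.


delta = sqrt(1.68e-8 / (pi * 4.3724e+09 * 4*pi*1e-7)) = 9.865403e-07 m
R_ac = 1.68e-8 / (9.865403e-07 * pi * 4.2545e-03) = 1.274 ohm/m

1.274 ohm/m


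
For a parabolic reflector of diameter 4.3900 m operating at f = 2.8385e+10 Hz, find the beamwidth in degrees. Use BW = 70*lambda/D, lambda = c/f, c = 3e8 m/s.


lambda = c / f = 3.0000e+08 / 2.8385e+10 = 0.01056896 m
BW = 70 * 0.01056896 / 4.3900 = 0.1685 deg

0.1685 deg


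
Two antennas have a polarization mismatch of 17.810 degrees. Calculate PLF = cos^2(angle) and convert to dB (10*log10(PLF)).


PLF_linear = cos^2(17.810 deg) = 0.9064488
PLF_dB = 10 * log10(0.9064488) = -0.4266 dB

-0.4266 dB


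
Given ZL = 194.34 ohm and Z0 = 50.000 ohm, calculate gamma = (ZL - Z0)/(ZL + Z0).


gamma = (194.34 - 50.000) / (194.34 + 50.000) = 0.5907

0.5907


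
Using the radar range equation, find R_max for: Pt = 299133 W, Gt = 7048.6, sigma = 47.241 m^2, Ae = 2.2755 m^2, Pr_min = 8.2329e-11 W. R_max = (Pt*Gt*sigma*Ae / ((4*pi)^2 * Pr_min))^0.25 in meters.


R^4 = 299133*7048.6*47.241*2.2755 / ((4*pi)^2 * 8.2329e-11) = 1.743374e+19
R_max = 1.743374e+19^0.25 = 64617 m

64617 m


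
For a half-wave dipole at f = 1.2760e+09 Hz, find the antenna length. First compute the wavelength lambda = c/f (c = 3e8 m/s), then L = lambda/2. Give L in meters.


lambda = c / f = 3.0000e+08 / 1.2760e+09 = 0.2351097 m
L = lambda / 2 = 0.2351097 / 2 = 0.1176 m

0.1176 m


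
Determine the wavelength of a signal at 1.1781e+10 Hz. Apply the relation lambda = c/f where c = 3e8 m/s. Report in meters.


lambda = c / f = 3.0000e+08 / 1.1781e+10 = 0.02546 m

0.02546 m


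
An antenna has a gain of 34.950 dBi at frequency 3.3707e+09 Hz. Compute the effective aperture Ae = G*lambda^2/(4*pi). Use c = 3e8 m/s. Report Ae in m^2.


lambda = c / f = 3.0000e+08 / 3.3707e+09 = 0.08900228 m
G_linear = 10^(34.950/10) = 3126.079
Ae = G_linear * lambda^2 / (4*pi) = 3126.079 * 0.08900228^2 / (4*pi) = 1.971 m^2

1.971 m^2


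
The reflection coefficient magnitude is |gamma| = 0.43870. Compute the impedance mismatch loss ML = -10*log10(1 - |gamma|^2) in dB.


ML = -10 * log10(1 - 0.43870^2) = -10 * log10(0.80754231) = 0.9283 dB

0.9283 dB


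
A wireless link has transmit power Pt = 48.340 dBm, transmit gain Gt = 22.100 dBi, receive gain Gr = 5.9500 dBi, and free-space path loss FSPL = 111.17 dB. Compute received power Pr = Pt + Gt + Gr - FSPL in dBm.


Pr = 48.340 + 22.100 + 5.9500 - 111.17 = -34.78 dBm

-34.78 dBm


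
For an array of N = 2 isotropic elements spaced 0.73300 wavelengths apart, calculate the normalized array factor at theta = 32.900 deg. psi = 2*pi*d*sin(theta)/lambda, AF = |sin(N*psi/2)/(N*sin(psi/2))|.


psi = 2*pi*0.73300*sin(32.900 deg) = 2.501631 rad
AF = |sin(2*2.501631/2) / (2*sin(2.501631/2))| = 0.3145

0.3145


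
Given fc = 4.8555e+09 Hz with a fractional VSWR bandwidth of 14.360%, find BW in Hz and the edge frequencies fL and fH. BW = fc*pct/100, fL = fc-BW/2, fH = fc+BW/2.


BW = 4.8555e+09 * 14.360/100 = 6.972498e+08 Hz
fL = 4.8555e+09 - 6.972498e+08/2 = 4.507e+09 Hz
fH = 4.8555e+09 + 6.972498e+08/2 = 5.204e+09 Hz

BW=6.972e+08 Hz, fL=4.507e+09 Hz, fH=5.204e+09 Hz


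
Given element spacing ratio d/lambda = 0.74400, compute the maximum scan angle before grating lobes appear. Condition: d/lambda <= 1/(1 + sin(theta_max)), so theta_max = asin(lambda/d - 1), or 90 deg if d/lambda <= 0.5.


lambda/d - 1 = 1/0.74400 - 1 = 0.3440860
theta_max = asin(0.3440860) = 20.13 deg

20.13 deg


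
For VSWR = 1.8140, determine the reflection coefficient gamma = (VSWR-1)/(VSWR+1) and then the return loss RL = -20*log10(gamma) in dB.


gamma = (1.8140 - 1) / (1.8140 + 1) = 0.2892679
RL = -20 * log10(0.2892679) = 10.77 dB

10.77 dB


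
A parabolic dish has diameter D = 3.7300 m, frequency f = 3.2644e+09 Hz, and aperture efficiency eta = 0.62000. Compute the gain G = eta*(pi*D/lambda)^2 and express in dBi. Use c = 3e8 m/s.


lambda = c / f = 3.0000e+08 / 3.2644e+09 = 0.09190050 m
G_linear = 0.62000 * (pi * 3.7300 / 0.09190050)^2 = 10080.30
G_dBi = 10 * log10(10080.30) = 40.03 dBi

40.03 dBi
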